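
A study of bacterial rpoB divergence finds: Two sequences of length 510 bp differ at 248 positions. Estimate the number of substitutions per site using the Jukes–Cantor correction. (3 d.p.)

p = 248/510 ≈ 0.486275.
d = −(3/4) ln(1 − 4p/3) = −0.75 ln(1 − 0.648367) = −0.75 ln(0.351633)
  = −0.75 × (-1.045167) = 0.783875 substitutions/site.

0.784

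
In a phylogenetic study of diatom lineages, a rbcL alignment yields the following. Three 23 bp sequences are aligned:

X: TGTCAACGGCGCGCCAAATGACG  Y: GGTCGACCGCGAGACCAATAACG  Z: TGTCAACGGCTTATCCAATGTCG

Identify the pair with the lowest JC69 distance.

X–Y: 7/23 differ, p = 0.304, d = 0.390.
X–Z: 6/23 differ, p = 0.261, d = 0.321.
Y–Z: 9/23 differ, p = 0.391, d = 0.553.
The smallest distance is between X and Z.

X and Z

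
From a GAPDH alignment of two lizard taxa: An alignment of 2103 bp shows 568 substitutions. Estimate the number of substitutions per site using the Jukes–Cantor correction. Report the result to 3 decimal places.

p = 568/2103 ≈ 0.27009.
d = −(3/4) ln(1 − 4p/3) = −0.75 ln(1 − 0.36012) = −0.75 ln(0.63988)
  = −0.75 × (-0.446475) = 0.334856 substitutions/site.

0.335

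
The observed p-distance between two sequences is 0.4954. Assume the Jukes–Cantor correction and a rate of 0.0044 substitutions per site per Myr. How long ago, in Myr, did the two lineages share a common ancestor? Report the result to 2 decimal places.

d = −(3/4) ln(1 − 4p/3) = −0.75 ln(1 − 0.660533) = −0.75 ln(0.339467)
  = −0.75 × (-1.080379) = 0.810284 substitutions/site.
Under a molecular clock d = 2μt, so t = d/(2μ) = 0.810284 / (2 × 0.0044) = 92.08 Myr.

92.08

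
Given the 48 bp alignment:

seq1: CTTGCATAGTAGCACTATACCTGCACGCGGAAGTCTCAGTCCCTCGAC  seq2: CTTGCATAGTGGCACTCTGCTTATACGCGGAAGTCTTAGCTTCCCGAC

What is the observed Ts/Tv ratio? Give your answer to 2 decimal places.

10.00

Transitions are A↔G and C↔T; transversions are all other mismatches.
Transitions: 10. Transversions: 1.
R = 10/1 = 10.00.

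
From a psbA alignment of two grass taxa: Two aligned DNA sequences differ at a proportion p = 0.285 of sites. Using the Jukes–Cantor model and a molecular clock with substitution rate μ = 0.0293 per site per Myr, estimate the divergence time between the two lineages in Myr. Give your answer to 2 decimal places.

d = −(3/4) ln(1 − 4p/3) = −0.75 ln(1 − 0.38) = −0.75 ln(0.62)
  = −0.75 × (-0.478036) = 0.358527 substitutions/site.
Under a molecular clock d = 2μt, so t = d/(2μ) = 0.358527 / (2 × 0.0293) = 6.12 Myr.

6.12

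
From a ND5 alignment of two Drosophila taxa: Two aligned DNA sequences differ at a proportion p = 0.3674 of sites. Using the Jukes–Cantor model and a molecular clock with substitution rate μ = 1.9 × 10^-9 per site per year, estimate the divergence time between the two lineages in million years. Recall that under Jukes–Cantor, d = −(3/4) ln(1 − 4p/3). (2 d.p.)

132.85

d = −(3/4) ln(1 − 4p/3) = −0.75 ln(1 − 0.489867) = −0.75 ln(0.510133)
  = −0.75 × (-0.673084) = 0.504813 substitutions/site.
Under a molecular clock d = 2μt, so t = d/(2μ) = 0.504813 / (2 × 1.9 × 10^-9) = 132.85 million years.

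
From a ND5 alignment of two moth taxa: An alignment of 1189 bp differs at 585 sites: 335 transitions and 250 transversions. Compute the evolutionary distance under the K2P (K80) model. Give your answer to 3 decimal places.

0.879

P = 335/1189 ≈ 0.281749 and Q = 250/1189 ≈ 0.210261.
Under the Kimura two-parameter model, d = −½ ln(1 − 2P − Q) − ¼ ln(1 − 2Q).
1 − 2P − Q = 0.226241, giving −½ ln(0.226241) = 0.743077.
1 − 2Q = 0.579478, giving −¼ ln(0.579478) = 0.136407.
d = 0.743077 + 0.136407 = 0.879484.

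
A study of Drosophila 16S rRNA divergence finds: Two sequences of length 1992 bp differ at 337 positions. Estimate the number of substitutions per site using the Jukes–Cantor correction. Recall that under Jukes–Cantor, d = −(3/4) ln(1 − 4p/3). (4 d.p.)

p = 337/1992 ≈ 0.169177.
d = −(3/4) ln(1 − 4p/3) = −0.75 ln(1 − 0.225569) = −0.75 ln(0.774431)
  = −0.75 × (-0.255627) = 0.191720 substitutions/site.

0.1917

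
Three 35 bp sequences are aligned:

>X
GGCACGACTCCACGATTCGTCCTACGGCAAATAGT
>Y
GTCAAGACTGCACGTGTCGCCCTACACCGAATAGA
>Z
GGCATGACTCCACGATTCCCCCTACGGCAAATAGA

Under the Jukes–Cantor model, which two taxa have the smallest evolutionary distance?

X–Y: 10/35 differ, p = 0.286, d = 0.360.
X–Z: 4/35 differ, p = 0.114, d = 0.124.
Y–Z: 9/35 differ, p = 0.257, d = 0.315.
The smallest distance is between X and Z.

X and Z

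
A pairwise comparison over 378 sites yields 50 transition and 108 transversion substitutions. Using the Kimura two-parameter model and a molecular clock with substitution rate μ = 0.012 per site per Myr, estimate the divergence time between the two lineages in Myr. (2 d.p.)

25.47

P = 50/378 ≈ 0.132275 and Q = 108/378 ≈ 0.285714.
Under the Kimura two-parameter model, d = −½ ln(1 − 2P − Q) − ¼ ln(1 − 2Q).
1 − 2P − Q = 0.449736, giving −½ ln(0.449736) = 0.399547.
1 − 2Q = 0.428572, giving −¼ ln(0.428572) = 0.211824.
d = 0.399547 + 0.211824 = 0.611371.
Under a molecular clock d = 2μt, so t = d/(2μ) = 0.611371 / (2 × 0.012) = 25.47 Myr.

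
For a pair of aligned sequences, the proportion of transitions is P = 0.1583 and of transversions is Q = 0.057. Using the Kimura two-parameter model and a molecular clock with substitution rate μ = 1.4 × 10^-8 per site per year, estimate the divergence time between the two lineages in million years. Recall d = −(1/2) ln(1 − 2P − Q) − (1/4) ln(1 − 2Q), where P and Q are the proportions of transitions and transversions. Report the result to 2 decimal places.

Under the Kimura two-parameter model, d = −½ ln(1 − 2P − Q) − ¼ ln(1 − 2Q).
1 − 2P − Q = 0.6264, giving −½ ln(0.6264) = 0.233883.
1 − 2Q = 0.886, giving −¼ ln(0.886) = 0.030260.
d = 0.233883 + 0.030260 = 0.264143.
Under a molecular clock d = 2μt, so t = d/(2μ) = 0.264143 / (2 × 1.4 × 10^-8) = 9.43 million years.

9.43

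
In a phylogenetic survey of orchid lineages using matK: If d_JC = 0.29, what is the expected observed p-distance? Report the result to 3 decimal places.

0.241

p = (3/4)(1 − e^(−4d/3)) = 0.75 × (1 − e^(-0.386667)) = 0.75 × (1 − 0.679317) = 0.240512.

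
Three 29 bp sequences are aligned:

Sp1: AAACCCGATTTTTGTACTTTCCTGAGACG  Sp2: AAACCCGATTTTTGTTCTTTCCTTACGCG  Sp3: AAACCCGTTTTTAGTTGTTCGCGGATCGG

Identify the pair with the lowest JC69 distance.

Sp1–Sp2: 4/29 differ, p = 0.138, d = 0.152.
Sp1–Sp3: 10/29 differ, p = 0.345, d = 0.462.
Sp2–Sp3: 10/29 differ, p = 0.345, d = 0.462.
The smallest distance is between Sp1 and Sp2.

Sp1 and Sp2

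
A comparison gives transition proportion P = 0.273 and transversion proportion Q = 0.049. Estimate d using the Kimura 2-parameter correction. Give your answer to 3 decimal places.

0.478

Under the Kimura two-parameter model, d = −½ ln(1 − 2P − Q) − ¼ ln(1 − 2Q).
1 − 2P − Q = 0.405, giving −½ ln(0.405) = 0.451934.
1 − 2Q = 0.902, giving −¼ ln(0.902) = 0.025785.
d = 0.451934 + 0.025785 = 0.477719.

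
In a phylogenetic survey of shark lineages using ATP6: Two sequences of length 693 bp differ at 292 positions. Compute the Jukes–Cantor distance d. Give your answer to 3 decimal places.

0.619

p = 292/693 ≈ 0.421356.
d = −(3/4) ln(1 − 4p/3) = −0.75 ln(1 − 0.561808) = −0.75 ln(0.438192)
  = −0.75 × (-0.825098) = 0.618824 substitutions/site.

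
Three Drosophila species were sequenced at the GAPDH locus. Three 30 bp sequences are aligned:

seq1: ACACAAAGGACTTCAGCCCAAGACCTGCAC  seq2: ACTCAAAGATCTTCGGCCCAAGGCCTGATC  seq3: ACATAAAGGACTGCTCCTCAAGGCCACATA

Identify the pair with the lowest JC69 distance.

seq1 and seq2

seq1–seq2: 7/30 differ, p = 0.233, d = 0.280.
seq1–seq3: 11/30 differ, p = 0.367, d = 0.503.
seq2–seq3: 11/30 differ, p = 0.367, d = 0.503.
The smallest distance is between seq1 and seq2.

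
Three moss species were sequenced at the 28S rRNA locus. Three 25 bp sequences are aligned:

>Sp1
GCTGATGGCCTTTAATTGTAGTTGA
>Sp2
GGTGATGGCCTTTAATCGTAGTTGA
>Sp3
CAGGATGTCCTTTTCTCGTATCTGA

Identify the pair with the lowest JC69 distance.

Sp1–Sp2: 2/25 differ, p = 0.080, d = 0.085.
Sp1–Sp3: 9/25 differ, p = 0.360, d = 0.490.
Sp2–Sp3: 8/25 differ, p = 0.320, d = 0.417.
The smallest distance is between Sp1 and Sp2.

Sp1 and Sp2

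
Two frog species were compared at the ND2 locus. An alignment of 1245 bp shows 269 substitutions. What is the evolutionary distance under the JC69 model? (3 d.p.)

0.255

p = 269/1245 ≈ 0.216064.
d = −(3/4) ln(1 − 4p/3) = −0.75 ln(1 − 0.288085) = −0.75 ln(0.711915)
  = −0.75 × (-0.339797) = 0.254848 substitutions/site.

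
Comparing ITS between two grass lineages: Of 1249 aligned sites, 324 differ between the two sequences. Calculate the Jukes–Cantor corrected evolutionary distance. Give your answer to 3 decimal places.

0.318

p = 324/1249 ≈ 0.259408.
d = −(3/4) ln(1 − 4p/3) = −0.75 ln(1 − 0.345877) = −0.75 ln(0.654123)
  = −0.75 × (-0.424460) = 0.318345 substitutions/site.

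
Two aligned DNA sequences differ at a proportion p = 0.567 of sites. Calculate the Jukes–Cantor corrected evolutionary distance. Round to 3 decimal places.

d = −(3/4) ln(1 − 4p/3) = −0.75 ln(1 − 0.756) = −0.75 ln(0.244)
  = −0.75 × (-1.410587) = 1.057940 substitutions/site.

1.058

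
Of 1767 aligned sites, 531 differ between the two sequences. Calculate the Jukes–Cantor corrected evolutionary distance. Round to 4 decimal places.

p = 531/1767 ≈ 0.300509.
d = −(3/4) ln(1 − 4p/3) = −0.75 ln(1 − 0.400679) = −0.75 ln(0.599321)
  = −0.75 × (-0.511958) = 0.383969 substitutions/site.

0.3840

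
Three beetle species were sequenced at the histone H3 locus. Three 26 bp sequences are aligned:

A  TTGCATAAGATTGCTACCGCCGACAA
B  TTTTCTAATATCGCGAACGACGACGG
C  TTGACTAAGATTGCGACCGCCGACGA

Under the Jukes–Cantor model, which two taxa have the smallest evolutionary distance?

A–B: 10/26 differ, p = 0.385, d = 0.539.
A–C: 4/26 differ, p = 0.154, d = 0.172.
B–C: 7/26 differ, p = 0.269, d = 0.334.
The smallest distance is between A and C.

A and C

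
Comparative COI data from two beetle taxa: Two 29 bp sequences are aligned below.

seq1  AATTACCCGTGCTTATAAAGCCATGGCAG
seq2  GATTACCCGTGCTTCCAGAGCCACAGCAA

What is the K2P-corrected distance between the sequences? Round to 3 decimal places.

0.315

Of 29 sites, 6 differences are transitions and 1 are transversions, so P = 6/29 ≈ 0.206897 and Q = 1/29 ≈ 0.034483.
Under the Kimura two-parameter model, d = −½ ln(1 − 2P − Q) − ¼ ln(1 − 2Q).
1 − 2P − Q = 0.551723, giving −½ ln(0.551723) = 0.297355.
1 − 2Q = 0.931034, giving −¼ ln(0.931034) = 0.017865.
d = 0.297355 + 0.017865 = 0.315220.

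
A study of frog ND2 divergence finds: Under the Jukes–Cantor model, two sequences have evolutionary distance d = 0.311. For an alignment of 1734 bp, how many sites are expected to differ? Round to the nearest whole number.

441

Invert JC69: p = (3/4)(1 − e^(−4d/3)) = 0.75 × (1 − e^(-0.414667)) = 0.75 × (1 − 0.660560) = 0.254580.
Expected differing sites = pL ≈ 0.254580 × 1734 = 441.44172 ≈ 441.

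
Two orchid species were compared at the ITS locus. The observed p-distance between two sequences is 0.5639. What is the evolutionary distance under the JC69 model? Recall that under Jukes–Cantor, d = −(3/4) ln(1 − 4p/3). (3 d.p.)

d = −(3/4) ln(1 − 4p/3) = −0.75 ln(1 − 0.751867) = −0.75 ln(0.248133)
  = −0.75 × (-1.393790) = 1.045343 substitutions/site.

1.045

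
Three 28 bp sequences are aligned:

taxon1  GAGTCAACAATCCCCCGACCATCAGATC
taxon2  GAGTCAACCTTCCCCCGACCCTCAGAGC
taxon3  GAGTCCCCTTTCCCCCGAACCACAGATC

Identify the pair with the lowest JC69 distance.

taxon1–taxon2: 4/28 differ, p = 0.143, d = 0.158.
taxon1–taxon3: 7/28 differ, p = 0.250, d = 0.304.
taxon2–taxon3: 6/28 differ, p = 0.214, d = 0.252.
The smallest distance is between taxon1 and taxon2.

taxon1 and taxon2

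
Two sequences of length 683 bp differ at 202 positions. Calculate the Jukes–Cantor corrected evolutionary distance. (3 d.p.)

p = 202/683 ≈ 0.295754.
d = −(3/4) ln(1 − 4p/3) = −0.75 ln(1 − 0.394339) = −0.75 ln(0.605661)
  = −0.75 × (-0.501435) = 0.376076 substitutions/site.

0.376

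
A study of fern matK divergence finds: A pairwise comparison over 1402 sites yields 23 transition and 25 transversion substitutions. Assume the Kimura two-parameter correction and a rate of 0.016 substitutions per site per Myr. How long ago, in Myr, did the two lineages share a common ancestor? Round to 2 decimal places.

1.10

P = 23/1402 ≈ 0.016405 and Q = 25/1402 ≈ 0.017832.
Under the Kimura two-parameter model, d = −½ ln(1 − 2P − Q) − ¼ ln(1 − 2Q).
1 − 2P − Q = 0.949358, giving −½ ln(0.949358) = 0.025985.
1 − 2Q = 0.964336, giving −¼ ln(0.964336) = 0.009079.
d = 0.025985 + 0.009079 = 0.035064.
Under a molecular clock d = 2μt, so t = d/(2μ) = 0.035064 / (2 × 0.016) = 1.10 Myr.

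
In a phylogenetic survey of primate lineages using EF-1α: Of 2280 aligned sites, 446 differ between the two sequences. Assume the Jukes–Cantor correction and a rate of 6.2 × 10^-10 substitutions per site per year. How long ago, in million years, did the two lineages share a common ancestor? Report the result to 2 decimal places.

182.79

p = 446/2280 ≈ 0.195614.
d = −(3/4) ln(1 − 4p/3) = −0.75 ln(1 − 0.260819) = −0.75 ln(0.739181)
  = −0.75 × (-0.302212) = 0.226659 substitutions/site.
Under a molecular clock d = 2μt, so t = d/(2μ) = 0.226659 / (2 × 6.2 × 10^-10) = 182.79 million years.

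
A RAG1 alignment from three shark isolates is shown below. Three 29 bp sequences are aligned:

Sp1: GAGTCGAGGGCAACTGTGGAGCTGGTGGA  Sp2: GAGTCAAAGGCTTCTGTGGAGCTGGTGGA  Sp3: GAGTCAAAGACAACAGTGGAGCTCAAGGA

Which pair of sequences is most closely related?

Sp1 and Sp2

Sp1–Sp2: 4/29 differ, p = 0.138, d = 0.152.
Sp1–Sp3: 7/29 differ, p = 0.241, d = 0.291.
Sp2–Sp3: 7/29 differ, p = 0.241, d = 0.291.
The smallest distance is between Sp1 and Sp2.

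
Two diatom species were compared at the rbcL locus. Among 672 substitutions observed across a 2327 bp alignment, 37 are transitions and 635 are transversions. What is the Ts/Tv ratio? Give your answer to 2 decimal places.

0.06

R = 37/635 = 0.058267… ≈ 0.06 (to 2 d.p.).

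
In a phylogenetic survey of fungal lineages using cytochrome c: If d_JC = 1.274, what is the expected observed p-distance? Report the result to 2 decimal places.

p = (3/4)(1 − e^(−4d/3)) = 0.75 × (1 − e^(-1.698667)) = 0.75 × (1 − 0.182927) = 0.612805.

0.61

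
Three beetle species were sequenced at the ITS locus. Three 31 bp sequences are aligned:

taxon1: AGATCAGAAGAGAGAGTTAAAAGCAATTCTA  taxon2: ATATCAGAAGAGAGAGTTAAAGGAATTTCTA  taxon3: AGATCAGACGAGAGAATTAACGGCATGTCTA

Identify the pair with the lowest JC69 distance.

taxon1 and taxon2

taxon1–taxon2: 4/31 differ, p = 0.129, d = 0.142.
taxon1–taxon3: 6/31 differ, p = 0.194, d = 0.224.
taxon2–taxon3: 6/31 differ, p = 0.194, d = 0.224.
The smallest distance is between taxon1 and taxon2.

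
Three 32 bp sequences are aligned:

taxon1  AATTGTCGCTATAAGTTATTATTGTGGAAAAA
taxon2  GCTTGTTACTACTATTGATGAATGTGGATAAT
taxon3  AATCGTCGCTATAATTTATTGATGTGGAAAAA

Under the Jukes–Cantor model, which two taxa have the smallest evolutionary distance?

taxon1 and taxon3

taxon1–taxon2: 12/32 differ, p = 0.375, d = 0.520.
taxon1–taxon3: 4/32 differ, p = 0.125, d = 0.137.
taxon2–taxon3: 12/32 differ, p = 0.375, d = 0.520.
The smallest distance is between taxon1 and taxon3.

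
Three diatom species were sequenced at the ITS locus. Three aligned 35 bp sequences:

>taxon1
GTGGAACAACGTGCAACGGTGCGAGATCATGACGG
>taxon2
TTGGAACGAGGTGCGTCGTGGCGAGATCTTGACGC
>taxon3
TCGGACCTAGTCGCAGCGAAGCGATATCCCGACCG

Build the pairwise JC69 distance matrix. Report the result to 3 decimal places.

d(taxon1,taxon2) = 0.315, d(taxon1,taxon3) = 0.572, d(taxon2,taxon3) = 0.572

taxon1–taxon2: 9/35 sites differ → p ≈ 0.257143, d = −0.75 ln(1 − 0.342857) = 0.314890 ≈ 0.315.
taxon1–taxon3: 14/35 sites differ → p = 0.4, d = −0.75 ln(1 − 0.533333) = 0.571605 ≈ 0.572.
taxon2–taxon3: 14/35 sites differ → p = 0.4, d = −0.75 ln(1 − 0.533333) = 0.571605 ≈ 0.572.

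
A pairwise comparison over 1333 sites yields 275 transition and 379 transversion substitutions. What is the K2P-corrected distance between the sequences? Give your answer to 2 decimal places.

P = 275/1333 ≈ 0.206302 and Q = 379/1333 ≈ 0.284321.
Under the Kimura two-parameter model, d = −½ ln(1 − 2P − Q) − ¼ ln(1 − 2Q).
1 − 2P − Q = 0.303075, giving −½ ln(0.303075) = 0.596887.
1 − 2Q = 0.431358, giving −¼ ln(0.431358) = 0.210204.
d = 0.596887 + 0.210204 = 0.807091.

0.81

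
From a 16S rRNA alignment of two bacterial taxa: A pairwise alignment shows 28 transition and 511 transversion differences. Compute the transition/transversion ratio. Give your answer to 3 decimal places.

R = 28/511 = 0.054794… ≈ 0.055 (to 3 d.p.).

0.055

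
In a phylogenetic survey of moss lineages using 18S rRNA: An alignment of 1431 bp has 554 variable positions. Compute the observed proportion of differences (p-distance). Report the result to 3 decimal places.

0.387

p = 554/1431 = 0.387141… ≈ 0.387 (to 3 d.p.).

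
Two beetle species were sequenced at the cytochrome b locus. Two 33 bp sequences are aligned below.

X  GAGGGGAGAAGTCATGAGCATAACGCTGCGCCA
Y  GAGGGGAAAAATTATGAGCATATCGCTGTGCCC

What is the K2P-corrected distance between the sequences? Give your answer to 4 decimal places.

Of 33 sites, 4 differences are transitions and 2 are transversions, so P = 4/33 ≈ 0.121212 and Q = 2/33 ≈ 0.060606.
Under the Kimura two-parameter model, d = −½ ln(1 − 2P − Q) − ¼ ln(1 − 2Q).
1 − 2P − Q = 0.69697, giving −½ ln(0.69697) = 0.180506.
1 − 2Q = 0.878788, giving −¼ ln(0.878788) = 0.032303.
d = 0.180506 + 0.032303 = 0.212809.

0.2128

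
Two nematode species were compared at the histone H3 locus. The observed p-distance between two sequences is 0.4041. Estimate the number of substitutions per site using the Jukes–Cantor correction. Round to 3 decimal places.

d = −(3/4) ln(1 − 4p/3) = −0.75 ln(1 − 0.5388) = −0.75 ln(0.4612)
  = −0.75 × (-0.773923) = 0.580442 substitutions/site.

0.580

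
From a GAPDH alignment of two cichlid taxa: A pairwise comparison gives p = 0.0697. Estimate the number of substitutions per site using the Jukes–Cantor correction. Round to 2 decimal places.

d = −(3/4) ln(1 − 4p/3) = −0.75 ln(1 − 0.092933) = −0.75 ln(0.907067)
  = −0.75 × (-0.097539) = 0.073154 substitutions/site.

0.07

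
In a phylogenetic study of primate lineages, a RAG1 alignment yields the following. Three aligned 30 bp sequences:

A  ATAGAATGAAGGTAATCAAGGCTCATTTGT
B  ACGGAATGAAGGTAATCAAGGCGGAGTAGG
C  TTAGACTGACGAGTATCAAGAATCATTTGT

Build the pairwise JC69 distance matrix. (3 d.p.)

A–B: 7/30 sites differ → p ≈ 0.233333, d = −0.75 ln(1 − 0.311111) = 0.279506 ≈ 0.280.
A–C: 8/30 sites differ → p ≈ 0.266667, d = −0.75 ln(1 − 0.355556) = 0.329526 ≈ 0.330.
B–C: 15/30 sites differ → p = 0.5, d = −0.75 ln(1 − 0.666667) = 0.823960 ≈ 0.824.

d(A,B) = 0.280, d(A,C) = 0.330, d(B,C) = 0.824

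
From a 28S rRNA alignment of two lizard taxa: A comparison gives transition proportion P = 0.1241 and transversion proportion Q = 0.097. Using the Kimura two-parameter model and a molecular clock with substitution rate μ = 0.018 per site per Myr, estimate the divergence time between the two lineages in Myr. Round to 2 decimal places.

Under the Kimura two-parameter model, d = −½ ln(1 − 2P − Q) − ¼ ln(1 − 2Q).
1 − 2P − Q = 0.6548, giving −½ ln(0.6548) = 0.211713.
1 − 2Q = 0.806, giving −¼ ln(0.806) = 0.053918.
d = 0.211713 + 0.053918 = 0.265631.
Under a molecular clock d = 2μt, so t = d/(2μ) = 0.265631 / (2 × 0.018) = 7.38 Myr.

7.38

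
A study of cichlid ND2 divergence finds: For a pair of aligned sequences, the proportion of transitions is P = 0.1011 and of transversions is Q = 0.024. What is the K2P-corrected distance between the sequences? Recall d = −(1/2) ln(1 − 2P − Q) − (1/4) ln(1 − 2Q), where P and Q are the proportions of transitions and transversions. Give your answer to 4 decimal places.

Under the Kimura two-parameter model, d = −½ ln(1 − 2P − Q) − ¼ ln(1 − 2Q).
1 − 2P − Q = 0.7738, giving −½ ln(0.7738) = 0.128221.
1 − 2Q = 0.952, giving −¼ ln(0.952) = 0.012298.
d = 0.128221 + 0.012298 = 0.140519.

0.1405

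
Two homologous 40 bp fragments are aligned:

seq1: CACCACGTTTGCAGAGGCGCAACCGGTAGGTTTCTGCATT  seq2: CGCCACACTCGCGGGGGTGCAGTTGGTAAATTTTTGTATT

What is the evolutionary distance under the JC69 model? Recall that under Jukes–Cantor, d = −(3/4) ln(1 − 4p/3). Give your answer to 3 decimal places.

0.471

The sequences differ at 14 of 40 sites, so p = 14/40 = 0.35.
d = −(3/4) ln(1 − 4p/3) = −0.75 ln(1 − 0.466667) = −0.75 ln(0.533333)
  = −0.75 × (-0.628609) = 0.471457 substitutions/site.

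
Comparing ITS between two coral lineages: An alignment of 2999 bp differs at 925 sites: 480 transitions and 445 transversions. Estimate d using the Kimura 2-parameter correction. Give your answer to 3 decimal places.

P = 480/2999 ≈ 0.160053 and Q = 445/2999 ≈ 0.148383.
Under the Kimura two-parameter model, d = −½ ln(1 − 2P − Q) − ¼ ln(1 − 2Q).
1 − 2P − Q = 0.531511, giving −½ ln(0.531511) = 0.316016.
1 − 2Q = 0.703234, giving −¼ ln(0.703234) = 0.088016.
d = 0.316016 + 0.088016 = 0.404032.

0.404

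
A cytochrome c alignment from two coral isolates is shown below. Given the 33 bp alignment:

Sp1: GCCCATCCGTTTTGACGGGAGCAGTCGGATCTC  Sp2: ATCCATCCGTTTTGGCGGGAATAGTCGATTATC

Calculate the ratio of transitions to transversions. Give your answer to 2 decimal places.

3.00

Transitions are A↔G and C↔T; transversions are all other mismatches.
Transitions: 6. Transversions: 2.
R = 6/2 = 3.00.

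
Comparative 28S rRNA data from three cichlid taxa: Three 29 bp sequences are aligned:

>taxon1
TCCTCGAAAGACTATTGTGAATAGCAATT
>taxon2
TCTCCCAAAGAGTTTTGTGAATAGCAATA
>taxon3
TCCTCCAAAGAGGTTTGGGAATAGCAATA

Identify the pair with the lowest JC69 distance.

taxon1–taxon2: 6/29 differ, p = 0.207, d = 0.242.
taxon1–taxon3: 6/29 differ, p = 0.207, d = 0.242.
taxon2–taxon3: 4/29 differ, p = 0.138, d = 0.152.
The smallest distance is between taxon2 and taxon3.

taxon2 and taxon3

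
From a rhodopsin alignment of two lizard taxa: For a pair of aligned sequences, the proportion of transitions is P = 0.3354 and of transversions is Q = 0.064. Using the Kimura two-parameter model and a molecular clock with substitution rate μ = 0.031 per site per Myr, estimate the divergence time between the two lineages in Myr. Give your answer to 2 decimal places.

Under the Kimura two-parameter model, d = −½ ln(1 − 2P − Q) − ¼ ln(1 − 2Q).
1 − 2P − Q = 0.2652, giving −½ ln(0.2652) = 0.663636.
1 − 2Q = 0.872, giving −¼ ln(0.872) = 0.034241.
d = 0.663636 + 0.034241 = 0.697877.
Under a molecular clock d = 2μt, so t = d/(2μ) = 0.697877 / (2 × 0.031) = 11.26 Myr.

11.26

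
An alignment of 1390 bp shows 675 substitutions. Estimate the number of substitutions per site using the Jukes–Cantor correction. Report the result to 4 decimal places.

0.7820

p = 675/1390 ≈ 0.485612.
d = −(3/4) ln(1 − 4p/3) = −0.75 ln(1 − 0.647483) = −0.75 ln(0.352517)
  = −0.75 × (-1.042656) = 0.781992 substitutions/site.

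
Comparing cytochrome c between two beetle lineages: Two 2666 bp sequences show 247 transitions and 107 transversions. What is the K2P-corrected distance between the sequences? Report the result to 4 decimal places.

P = 247/2666 ≈ 0.092648 and Q = 107/2666 ≈ 0.040135.
Under the Kimura two-parameter model, d = −½ ln(1 − 2P − Q) − ¼ ln(1 − 2Q).
1 − 2P − Q = 0.774569, giving −½ ln(0.774569) = 0.127724.
1 − 2Q = 0.91973, giving −¼ ln(0.91973) = 0.020919.
d = 0.127724 + 0.020919 = 0.148643.

0.1486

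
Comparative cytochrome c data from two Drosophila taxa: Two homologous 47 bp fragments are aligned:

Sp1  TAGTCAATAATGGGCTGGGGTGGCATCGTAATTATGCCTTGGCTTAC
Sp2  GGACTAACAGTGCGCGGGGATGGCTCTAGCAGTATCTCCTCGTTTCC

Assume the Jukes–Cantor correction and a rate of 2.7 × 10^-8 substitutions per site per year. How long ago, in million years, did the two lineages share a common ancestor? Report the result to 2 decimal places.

The sequences differ at 23 of 47 sites, so p = 23/47 ≈ 0.489362.
d = −(3/4) ln(1 − 4p/3) = −0.75 ln(1 − 0.652483) = −0.75 ln(0.347517)
  = −0.75 × (-1.056942) = 0.792707 substitutions/site.
Under a molecular clock d = 2μt, so t = d/(2μ) = 0.792707 / (2 × 2.7 × 10^-8) = 14.68 million years.

14.68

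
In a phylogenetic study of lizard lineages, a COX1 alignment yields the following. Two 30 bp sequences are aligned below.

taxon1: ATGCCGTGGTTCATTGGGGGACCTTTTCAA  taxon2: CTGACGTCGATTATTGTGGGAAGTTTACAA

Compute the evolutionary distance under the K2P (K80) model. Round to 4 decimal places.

Of 30 sites, 1 differences are transitions and 8 are transversions, so P = 1/30 ≈ 0.033333 and Q = 8/30 ≈ 0.266667.
Under the Kimura two-parameter model, d = −½ ln(1 − 2P − Q) − ¼ ln(1 − 2Q).
1 − 2P − Q = 0.666667, giving −½ ln(0.666667) = 0.202732.
1 − 2Q = 0.466666, giving −¼ ln(0.466666) = 0.190535.
d = 0.202732 + 0.190535 = 0.393267.

0.3933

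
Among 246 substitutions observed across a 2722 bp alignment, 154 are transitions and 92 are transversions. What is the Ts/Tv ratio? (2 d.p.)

R = 154/92 = 1.673913… ≈ 1.67 (to 2 d.p.).

1.67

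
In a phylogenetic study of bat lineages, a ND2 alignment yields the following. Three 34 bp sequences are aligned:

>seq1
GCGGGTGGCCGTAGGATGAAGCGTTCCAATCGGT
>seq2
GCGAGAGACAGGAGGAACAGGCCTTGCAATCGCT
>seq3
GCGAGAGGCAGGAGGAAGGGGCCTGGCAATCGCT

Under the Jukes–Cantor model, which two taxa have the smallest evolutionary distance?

seq1–seq2: 11/34 differ, p = 0.324, d = 0.423.
seq1–seq3: 11/34 differ, p = 0.324, d = 0.423.
seq2–seq3: 4/34 differ, p = 0.118, d = 0.128.
The smallest distance is between seq2 and seq3.

seq2 and seq3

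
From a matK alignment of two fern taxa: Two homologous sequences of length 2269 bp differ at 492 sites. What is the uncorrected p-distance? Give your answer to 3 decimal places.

p = 492/2269 = 0.216835… ≈ 0.217 (to 3 d.p.).

0.217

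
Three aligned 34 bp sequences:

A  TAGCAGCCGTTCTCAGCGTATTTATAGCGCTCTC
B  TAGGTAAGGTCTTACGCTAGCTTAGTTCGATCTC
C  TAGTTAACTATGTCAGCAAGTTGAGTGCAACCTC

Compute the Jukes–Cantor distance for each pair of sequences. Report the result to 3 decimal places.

A–B: 17/34 sites differ → p = 0.5, d = −0.75 ln(1 − 0.666667) = 0.823960 ≈ 0.824.
A–C: 16/34 sites differ → p ≈ 0.470588, d = −0.75 ln(1 − 0.627451) = 0.740540 ≈ 0.741.
B–C: 14/34 sites differ → p ≈ 0.411765, d = −0.75 ln(1 − 0.54902) = 0.597249 ≈ 0.597.

d(A,B) = 0.824, d(A,C) = 0.741, d(B,C) = 0.597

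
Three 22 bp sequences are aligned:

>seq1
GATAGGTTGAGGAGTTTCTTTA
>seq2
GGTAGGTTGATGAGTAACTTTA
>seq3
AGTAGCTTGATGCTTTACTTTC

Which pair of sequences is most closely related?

seq1 and seq2

seq1–seq2: 4/22 differ, p = 0.182, d = 0.208.
seq1–seq3: 8/22 differ, p = 0.364, d = 0.497.
seq2–seq3: 6/22 differ, p = 0.273, d = 0.339.
The smallest distance is between seq1 and seq2.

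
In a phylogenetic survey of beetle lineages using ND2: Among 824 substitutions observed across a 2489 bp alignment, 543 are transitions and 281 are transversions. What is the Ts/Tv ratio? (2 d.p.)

1.93

R = 543/281 = 1.932384… ≈ 1.93 (to 2 d.p.).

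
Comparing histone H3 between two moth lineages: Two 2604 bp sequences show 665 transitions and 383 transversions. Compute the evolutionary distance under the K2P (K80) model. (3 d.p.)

P = 665/2604 ≈ 0.255376 and Q = 383/2604 ≈ 0.147081.
Under the Kimura two-parameter model, d = −½ ln(1 − 2P − Q) − ¼ ln(1 − 2Q).
1 − 2P − Q = 0.342167, giving −½ ln(0.342167) = 0.536228.
1 − 2Q = 0.705838, giving −¼ ln(0.705838) = 0.087092.
d = 0.536228 + 0.087092 = 0.623320.

0.623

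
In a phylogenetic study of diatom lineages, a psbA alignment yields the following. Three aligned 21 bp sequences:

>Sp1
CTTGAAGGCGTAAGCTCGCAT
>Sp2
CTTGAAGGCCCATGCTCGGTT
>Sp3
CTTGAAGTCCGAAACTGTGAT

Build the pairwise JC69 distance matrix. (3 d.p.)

Sp1–Sp2: 5/21 sites differ → p ≈ 0.238095, d = −0.75 ln(1 − 0.31746) = 0.286451 ≈ 0.286.
Sp1–Sp3: 7/21 sites differ → p ≈ 0.333333, d = −0.75 ln(1 − 0.444444) = 0.440839 ≈ 0.441.
Sp2–Sp3: 7/21 sites differ → p ≈ 0.333333, d = −0.75 ln(1 − 0.444444) = 0.440839 ≈ 0.441.

d(Sp1,Sp2) = 0.286, d(Sp1,Sp3) = 0.441, d(Sp2,Sp3) = 0.441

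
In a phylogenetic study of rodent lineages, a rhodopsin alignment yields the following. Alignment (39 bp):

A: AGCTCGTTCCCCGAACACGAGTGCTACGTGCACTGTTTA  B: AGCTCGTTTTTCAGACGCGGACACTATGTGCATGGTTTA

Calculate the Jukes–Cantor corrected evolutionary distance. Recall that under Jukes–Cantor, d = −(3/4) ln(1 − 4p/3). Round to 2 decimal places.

0.44

The sequences differ at 13 of 39 sites, so p = 13/39 ≈ 0.333333.
d = −(3/4) ln(1 − 4p/3) = −0.75 ln(1 − 0.444444) = −0.75 ln(0.555556)
  = −0.75 × (-0.587786) = 0.440840 substitutions/site.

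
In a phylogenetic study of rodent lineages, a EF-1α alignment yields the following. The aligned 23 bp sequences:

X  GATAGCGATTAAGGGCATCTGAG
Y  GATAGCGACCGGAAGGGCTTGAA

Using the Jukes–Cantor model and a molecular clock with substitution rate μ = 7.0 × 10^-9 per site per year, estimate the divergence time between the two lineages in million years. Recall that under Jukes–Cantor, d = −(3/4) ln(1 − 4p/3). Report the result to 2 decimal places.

54.39

The sequences differ at 11 of 23 sites, so p = 11/23 ≈ 0.478261.
d = −(3/4) ln(1 − 4p/3) = −0.75 ln(1 − 0.637681) = −0.75 ln(0.362319)
  = −0.75 × (-1.015230) = 0.761423 substitutions/site.
Under a molecular clock d = 2μt, so t = d/(2μ) = 0.761423 / (2 × 7.0 × 10^-9) = 54.39 million years.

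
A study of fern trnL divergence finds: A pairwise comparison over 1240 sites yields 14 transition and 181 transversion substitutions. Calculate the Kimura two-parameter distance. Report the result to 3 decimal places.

0.179

P = 14/1240 ≈ 0.01129 and Q = 181/1240 ≈ 0.145968.
Under the Kimura two-parameter model, d = −½ ln(1 − 2P − Q) − ¼ ln(1 − 2Q).
1 − 2P − Q = 0.831452, giving −½ ln(0.831452) = 0.092291.
1 − 2Q = 0.708064, giving −¼ ln(0.708064) = 0.086305.
d = 0.092291 + 0.086305 = 0.178596.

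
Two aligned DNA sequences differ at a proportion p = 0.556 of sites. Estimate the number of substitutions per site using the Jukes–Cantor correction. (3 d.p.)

1.014

d = −(3/4) ln(1 − 4p/3) = −0.75 ln(1 − 0.741333) = −0.75 ln(0.258667)
  = −0.75 × (-1.352214) = 1.014161 substitutions/site.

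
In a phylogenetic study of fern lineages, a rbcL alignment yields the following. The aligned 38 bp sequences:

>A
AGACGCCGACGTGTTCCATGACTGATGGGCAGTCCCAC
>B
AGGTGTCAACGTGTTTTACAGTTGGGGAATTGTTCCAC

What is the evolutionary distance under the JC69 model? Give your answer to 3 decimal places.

The sequences differ at 17 of 38 sites, so p = 17/38 ≈ 0.447368.
d = −(3/4) ln(1 − 4p/3) = −0.75 ln(1 − 0.596491) = −0.75 ln(0.403509)
  = −0.75 × (-0.907556) = 0.680667 substitutions/site.

0.681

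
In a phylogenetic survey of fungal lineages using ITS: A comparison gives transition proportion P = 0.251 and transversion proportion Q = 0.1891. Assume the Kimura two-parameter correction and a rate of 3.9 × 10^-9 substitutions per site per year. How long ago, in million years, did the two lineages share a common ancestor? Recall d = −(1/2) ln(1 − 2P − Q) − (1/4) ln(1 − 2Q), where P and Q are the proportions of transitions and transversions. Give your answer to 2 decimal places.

90.53

Under the Kimura two-parameter model, d = −½ ln(1 − 2P − Q) − ¼ ln(1 − 2Q).
1 − 2P − Q = 0.3089, giving −½ ln(0.3089) = 0.587369.
1 − 2Q = 0.6218, giving −¼ ln(0.6218) = 0.118784.
d = 0.587369 + 0.118784 = 0.706153.
Under a molecular clock d = 2μt, so t = d/(2μ) = 0.706153 / (2 × 3.9 × 10^-9) = 90.53 million years.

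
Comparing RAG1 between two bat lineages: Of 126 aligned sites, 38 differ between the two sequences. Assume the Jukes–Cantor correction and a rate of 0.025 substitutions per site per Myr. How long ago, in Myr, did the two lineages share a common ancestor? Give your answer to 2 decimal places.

p = 38/126 ≈ 0.301587.
d = −(3/4) ln(1 − 4p/3) = −0.75 ln(1 − 0.402116) = −0.75 ln(0.597884)
  = −0.75 × (-0.514359) = 0.385769 substitutions/site.
Under a molecular clock d = 2μt, so t = d/(2μ) = 0.385769 / (2 × 0.025) = 7.72 Myr.

7.72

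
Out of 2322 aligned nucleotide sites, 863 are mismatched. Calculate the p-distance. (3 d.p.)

p = 863/2322 = 0.371662… ≈ 0.372 (to 3 d.p.).

0.372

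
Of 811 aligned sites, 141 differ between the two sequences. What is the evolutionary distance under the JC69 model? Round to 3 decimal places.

0.198

p = 141/811 ≈ 0.173859.
d = −(3/4) ln(1 − 4p/3) = −0.75 ln(1 − 0.231812) = −0.75 ln(0.768188)
  = −0.75 × (-0.263721) = 0.197791 substitutions/site.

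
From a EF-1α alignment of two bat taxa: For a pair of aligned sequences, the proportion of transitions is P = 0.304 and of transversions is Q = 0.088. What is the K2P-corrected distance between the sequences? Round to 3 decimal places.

0.644

Under the Kimura two-parameter model, d = −½ ln(1 − 2P − Q) − ¼ ln(1 − 2Q).
1 − 2P − Q = 0.304, giving −½ ln(0.304) = 0.595364.
1 − 2Q = 0.824, giving −¼ ln(0.824) = 0.048396.
d = 0.595364 + 0.048396 = 0.643760.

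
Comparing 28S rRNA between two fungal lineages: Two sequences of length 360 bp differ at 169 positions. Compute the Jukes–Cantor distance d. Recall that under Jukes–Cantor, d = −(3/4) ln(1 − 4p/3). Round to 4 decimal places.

0.7375

p = 169/360 ≈ 0.469444.
d = −(3/4) ln(1 − 4p/3) = −0.75 ln(1 − 0.625925) = −0.75 ln(0.374075)
  = −0.75 × (-0.983299) = 0.737474 substitutions/site.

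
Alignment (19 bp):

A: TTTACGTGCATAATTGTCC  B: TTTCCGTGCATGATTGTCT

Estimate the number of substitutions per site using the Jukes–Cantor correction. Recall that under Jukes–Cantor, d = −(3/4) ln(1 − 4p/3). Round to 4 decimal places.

0.1773

The sequences differ at 3 of 19 sites (4, 12, 19), so p = 3/19 ≈ 0.157895.
d = −(3/4) ln(1 − 4p/3) = −0.75 ln(1 − 0.210527) = −0.75 ln(0.789473)
  = −0.75 × (-0.236390) = 0.177293 substitutions/site.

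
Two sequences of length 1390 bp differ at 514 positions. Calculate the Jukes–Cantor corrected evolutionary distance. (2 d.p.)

0.51

p = 514/1390 ≈ 0.369784.
d = −(3/4) ln(1 − 4p/3) = −0.75 ln(1 − 0.493045) = −0.75 ln(0.506955)
  = −0.75 × (-0.679333) = 0.509500 substitutions/site.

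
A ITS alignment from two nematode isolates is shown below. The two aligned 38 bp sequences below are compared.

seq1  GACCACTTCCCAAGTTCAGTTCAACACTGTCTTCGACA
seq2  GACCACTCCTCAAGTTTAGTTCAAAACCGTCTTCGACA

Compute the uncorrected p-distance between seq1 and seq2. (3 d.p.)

The sequences differ at 5 of 38 positions (sites 8, 10, 17, 25, 28).
p = 5/38 = 0.131578… ≈ 0.132 (to 3 d.p.).

0.132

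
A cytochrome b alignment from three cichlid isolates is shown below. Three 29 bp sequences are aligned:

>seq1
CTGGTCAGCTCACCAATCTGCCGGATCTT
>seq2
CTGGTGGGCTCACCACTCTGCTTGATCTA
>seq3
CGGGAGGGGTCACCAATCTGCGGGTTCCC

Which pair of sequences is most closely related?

seq1–seq2: 6/29 differ, p = 0.207, d = 0.242.
seq1–seq3: 9/29 differ, p = 0.310, d = 0.401.
seq2–seq3: 9/29 differ, p = 0.310, d = 0.401.
The smallest distance is between seq1 and seq2.

seq1 and seq2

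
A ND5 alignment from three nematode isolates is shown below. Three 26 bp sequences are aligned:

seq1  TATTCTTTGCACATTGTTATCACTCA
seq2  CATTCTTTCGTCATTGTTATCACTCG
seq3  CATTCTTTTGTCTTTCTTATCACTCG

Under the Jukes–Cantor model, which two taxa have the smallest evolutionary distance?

seq2 and seq3

seq1–seq2: 5/26 differ, p = 0.192, d = 0.222.
seq1–seq3: 7/26 differ, p = 0.269, d = 0.334.
seq2–seq3: 3/26 differ, p = 0.115, d = 0.125.
The smallest distance is between seq2 and seq3.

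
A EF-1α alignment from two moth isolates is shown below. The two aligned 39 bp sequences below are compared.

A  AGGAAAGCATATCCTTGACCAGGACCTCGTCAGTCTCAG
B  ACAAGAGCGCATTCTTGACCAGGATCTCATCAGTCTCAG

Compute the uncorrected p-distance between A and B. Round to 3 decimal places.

0.205

The sequences differ at 8 of 39 positions (sites 2, 3, 5, 9, 10, 13, 25, 29).
p = 8/39 = 0.205128… ≈ 0.205 (to 3 d.p.).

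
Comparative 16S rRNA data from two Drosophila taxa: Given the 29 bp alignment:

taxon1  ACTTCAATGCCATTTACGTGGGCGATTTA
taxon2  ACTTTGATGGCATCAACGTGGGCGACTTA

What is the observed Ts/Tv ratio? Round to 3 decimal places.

Transitions are A↔G and C↔T; transversions are all other mismatches.
Transitions: 4. Transversions: 2.
R = 4/2 = 2.000.

2.000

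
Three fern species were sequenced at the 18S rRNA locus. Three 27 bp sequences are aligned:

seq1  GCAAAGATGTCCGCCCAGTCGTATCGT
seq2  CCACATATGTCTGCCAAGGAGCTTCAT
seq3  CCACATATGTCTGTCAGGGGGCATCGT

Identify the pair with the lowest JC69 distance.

seq2 and seq3

seq1–seq2: 10/27 differ, p = 0.370, d = 0.511.
seq1–seq3: 10/27 differ, p = 0.370, d = 0.511.
seq2–seq3: 5/27 differ, p = 0.185, d = 0.213.
The smallest distance is between seq2 and seq3.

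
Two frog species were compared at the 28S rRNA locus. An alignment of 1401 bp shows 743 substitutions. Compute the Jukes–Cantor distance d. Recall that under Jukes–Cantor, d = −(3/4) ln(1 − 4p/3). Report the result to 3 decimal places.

p = 743/1401 ≈ 0.530335.
d = −(3/4) ln(1 − 4p/3) = −0.75 ln(1 − 0.707113) = −0.75 ln(0.292887)
  = −0.75 × (-1.227968) = 0.920976 substitutions/site.

0.921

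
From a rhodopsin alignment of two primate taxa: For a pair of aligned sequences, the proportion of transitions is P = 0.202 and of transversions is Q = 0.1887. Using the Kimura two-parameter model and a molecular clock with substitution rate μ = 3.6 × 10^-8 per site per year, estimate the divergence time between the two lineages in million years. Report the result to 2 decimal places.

Under the Kimura two-parameter model, d = −½ ln(1 − 2P − Q) − ¼ ln(1 − 2Q).
1 − 2P − Q = 0.4073, giving −½ ln(0.4073) = 0.449103.
1 − 2Q = 0.6226, giving −¼ ln(0.6226) = 0.118463.
d = 0.449103 + 0.118463 = 0.567566.
Under a molecular clock d = 2μt, so t = d/(2μ) = 0.567566 / (2 × 3.6 × 10^-8) = 7.88 million years.

7.88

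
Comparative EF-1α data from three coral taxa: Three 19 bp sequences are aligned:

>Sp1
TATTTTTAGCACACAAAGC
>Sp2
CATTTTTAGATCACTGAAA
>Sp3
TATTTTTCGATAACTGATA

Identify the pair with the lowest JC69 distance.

Sp2 and Sp3

Sp1–Sp2: 7/19 differ, p = 0.368, d = 0.507.
Sp1–Sp3: 8/19 differ, p = 0.421, d = 0.618.
Sp2–Sp3: 4/19 differ, p = 0.211, d = 0.247.
The smallest distance is between Sp2 and Sp3.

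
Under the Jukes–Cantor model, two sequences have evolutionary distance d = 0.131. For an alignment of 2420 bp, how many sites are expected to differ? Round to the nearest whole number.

Invert JC69: p = (3/4)(1 − e^(−4d/3)) = 0.75 × (1 − e^(-0.174667)) = 0.75 × (1 − 0.839737) = 0.120197.
Expected differing sites = pL ≈ 0.120197 × 2420 = 290.87674 ≈ 291.

291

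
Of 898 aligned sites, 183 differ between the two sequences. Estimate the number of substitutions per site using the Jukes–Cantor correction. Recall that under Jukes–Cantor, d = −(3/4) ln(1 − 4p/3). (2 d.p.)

0.24

p = 183/898 ≈ 0.203786.
d = −(3/4) ln(1 − 4p/3) = −0.75 ln(1 − 0.271715) = −0.75 ln(0.728285)
  = −0.75 × (-0.317063) = 0.237797 substitutions/site.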